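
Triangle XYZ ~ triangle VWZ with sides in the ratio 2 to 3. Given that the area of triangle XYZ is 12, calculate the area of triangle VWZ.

For similar figures, the area ratio equals the square of the side ratio.
Side ratio (XYZ to VWZ) = 2:3, so area ratio = 2^2:3^2 = 4:9.
If the area of XYZ is 12, then the area of VWZ = 12 * (9/4) = 27.

27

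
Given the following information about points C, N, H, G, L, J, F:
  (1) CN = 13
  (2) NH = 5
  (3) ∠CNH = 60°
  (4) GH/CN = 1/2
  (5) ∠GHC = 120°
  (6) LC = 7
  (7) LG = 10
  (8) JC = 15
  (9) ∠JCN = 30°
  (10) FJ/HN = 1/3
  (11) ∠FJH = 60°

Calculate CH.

Step 1: By the law of cosines on triangle CNH: CH² = 13² + 5² − 2·13·5·cos(60°) = 129, so CH = √129.

Therefore, the length of CH = √129.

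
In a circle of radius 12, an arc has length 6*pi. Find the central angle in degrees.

The full circumference is 2πr = 24*pi.
The arc is 6*pi / 24*pi = 1/4 of the full circle.
So the central angle = 1/4 × 360° = 90°.

90°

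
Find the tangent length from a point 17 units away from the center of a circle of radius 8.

tangent = √(d² - r²) = √(17² - 8²) = √(289 - 64) = √225 = 15

15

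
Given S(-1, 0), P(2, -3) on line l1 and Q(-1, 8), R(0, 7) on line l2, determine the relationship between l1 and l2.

Slope of line 1: m1 = (-3 - 0)/(2 - -1) = -3/3 = -1
Slope of line 2: m2 = (7 - 8)/(0 - -1) = -1/1 = -1
Since m1 = m2 = -1, the lines are parallel.

Parallel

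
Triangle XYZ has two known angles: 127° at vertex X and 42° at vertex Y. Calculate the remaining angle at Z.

angle Z = 180 - 127 - 42 = 11 degrees.

11 degrees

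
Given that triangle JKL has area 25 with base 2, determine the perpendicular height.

Area = (1/2) * base * height
height = 2 * Area / base
height = 2 * 25 / 2
height = 50 / 2
height = 25

25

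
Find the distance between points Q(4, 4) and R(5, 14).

The horizontal distance is |5 - 4| = 1 and the vertical distance is |14 - 4| = 10.
By the Pythagorean theorem, d = sqrt(1^2 + 10^2) = sqrt(101).

sqrt(101)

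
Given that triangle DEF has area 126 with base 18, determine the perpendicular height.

Rearranging the area formula Area = (1/2) * base * height:
height = 2 * Area / base = 2 * 126 / 18 = 14.

14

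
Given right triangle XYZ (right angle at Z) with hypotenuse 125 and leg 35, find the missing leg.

Rearranging the Pythagorean theorem to solve for the unknown leg:
leg^2 = hypotenuse^2 - known_leg^2 = 15625 - 1225 = 14400
leg = sqrt(14400) = 120.

120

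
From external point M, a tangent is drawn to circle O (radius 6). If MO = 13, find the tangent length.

The tangent, radius, and line from the external point to the center form a right triangle.
The right angle is where the tangent meets the radius.
By the Pythagorean theorem: tangent² + 6² = 13²
tangent² = 169 - 36 = 133
tangent = sqrt(133)

sqrt(133)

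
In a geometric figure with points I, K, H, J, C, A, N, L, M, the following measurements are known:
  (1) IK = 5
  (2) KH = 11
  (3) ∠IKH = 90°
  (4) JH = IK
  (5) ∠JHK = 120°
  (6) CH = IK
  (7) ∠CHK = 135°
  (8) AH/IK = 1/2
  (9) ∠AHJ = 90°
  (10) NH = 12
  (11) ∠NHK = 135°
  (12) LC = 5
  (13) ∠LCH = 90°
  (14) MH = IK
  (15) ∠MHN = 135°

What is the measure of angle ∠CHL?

From the given relations: CH = IK = 5.
Step 1: By the law of cosines on triangle HCL: HL² = 5² + 5² − 2·5·5·cos(90°) = 50, so HL = 5·√2.
Step 2: By the inverse law of cosines on triangle CHL: cos(∠CHL) = (5² + (5·√2)² − 5²) / (2·5·5·√2) = 50/70.71 = 0.7071, so ∠CHL = 45°.

Therefore, the measure of angle ∠CHL = 45°.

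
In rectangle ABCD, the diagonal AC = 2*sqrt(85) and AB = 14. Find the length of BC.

b = sqrt(d^2 - a^2) = sqrt(340 - 196) = sqrt(144) = 12

12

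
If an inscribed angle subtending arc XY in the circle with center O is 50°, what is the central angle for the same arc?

The inscribed angle theorem states that a central angle is always twice any inscribed angle that subtends the same arc.
Since the inscribed angle is 50°, the central angle = 2 × 50° = 100°.

100°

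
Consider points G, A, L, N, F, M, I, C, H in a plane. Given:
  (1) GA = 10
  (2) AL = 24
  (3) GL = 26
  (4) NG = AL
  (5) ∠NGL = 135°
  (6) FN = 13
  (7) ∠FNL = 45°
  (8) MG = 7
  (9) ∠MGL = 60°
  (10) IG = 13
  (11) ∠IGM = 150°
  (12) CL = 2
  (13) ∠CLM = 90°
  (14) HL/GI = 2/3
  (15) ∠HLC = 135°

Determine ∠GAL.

Step 1: By the inverse law of cosines on triangle GAL: cos(∠GAL) = (10² + 24² − 26²) / (2·10·24) = 0/480 = 0, so ∠GAL = 90°.

Therefore, the measure of angle ∠GAL = 90°.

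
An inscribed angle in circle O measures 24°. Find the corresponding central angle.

The inscribed angle theorem states that a central angle is always twice any inscribed angle that subtends the same arc.
Since the inscribed angle is 24°, the central angle = 2 × 24° = 48°.

48°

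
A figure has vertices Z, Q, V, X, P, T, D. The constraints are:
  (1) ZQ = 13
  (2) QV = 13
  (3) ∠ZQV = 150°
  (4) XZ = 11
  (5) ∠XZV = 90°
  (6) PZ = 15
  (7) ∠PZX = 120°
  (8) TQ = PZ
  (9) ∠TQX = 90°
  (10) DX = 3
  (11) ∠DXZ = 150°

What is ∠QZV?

Step 1: By the law of cosines on triangle ZQV: ZV² = 13² + 13² − 2·13·13·cos(150°) = 630.72, so ZV ≈ 25.11.
Step 2: By the inverse law of cosines on triangle QZV: cos(∠QZV) = (13² + 25.11² − 13²) / (2·13·25.11) = 630.72/652.97 = 0.9659, so ∠QZV = 15°.

Therefore, the measure of angle ∠QZV = 15°.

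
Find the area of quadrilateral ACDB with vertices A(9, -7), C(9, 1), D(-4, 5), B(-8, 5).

Using the Shoelace formula for a quadrilateral (vertices in order):
Area = (1/2)|sum of (x_i * y_(i+1) - x_(i+1) * y_i)|
Terms: (9*1 - 9*-7) = 72, (9*5 - -4*1) = 49, (-4*5 - -8*5) = 20, (-8*-7 - 9*5) = 11
Sum = 152
Area = (1/2)(152) = 76

76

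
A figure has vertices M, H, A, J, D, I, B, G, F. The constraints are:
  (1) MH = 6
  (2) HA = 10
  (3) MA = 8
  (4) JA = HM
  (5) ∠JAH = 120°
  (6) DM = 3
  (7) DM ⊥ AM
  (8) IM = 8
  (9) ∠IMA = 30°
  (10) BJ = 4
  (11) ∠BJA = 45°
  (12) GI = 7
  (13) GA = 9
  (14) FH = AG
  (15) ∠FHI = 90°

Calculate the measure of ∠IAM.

Step 1: By the law of cosines on triangle AMI: AI² = 8² + 8² − 2·8·8·cos(30°) = 17.15, so AI ≈ 4.14.
Step 2: By the inverse law of cosines on triangle IAM: cos(∠IAM) = (4.14² + 8² − 8²) / (2·4.14·8) = 17.15/66.26 = 0.2588, so ∠IAM = 75°.

Therefore, the measure of angle ∠IAM = 75°.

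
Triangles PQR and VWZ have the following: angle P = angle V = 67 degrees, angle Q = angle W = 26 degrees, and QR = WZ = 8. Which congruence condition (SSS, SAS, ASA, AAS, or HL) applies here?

Consider the given information: angle P = angle V = 67 degrees, angle Q = angle W = 26 degrees, and QR = WZ = 8
This is not SAS or ASA: SAS requires two sides and the included angle between them. ASA requires two angles and the side between them.
The correct criterion is AAS. Two pairs of corresponding angles and a non-included side are equal (Angle-Angle-Side).

AAS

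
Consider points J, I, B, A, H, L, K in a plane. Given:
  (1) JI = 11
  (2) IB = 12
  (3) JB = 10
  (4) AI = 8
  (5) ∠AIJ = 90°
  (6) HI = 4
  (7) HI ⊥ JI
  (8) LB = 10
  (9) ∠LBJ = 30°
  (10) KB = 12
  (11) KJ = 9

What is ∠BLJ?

Step 1: By the law of cosines on triangle LBJ: LJ² = 10² + 10² − 2·10·10·cos(30°) = 26.79, so LJ ≈ 5.18.
Step 2: By the inverse law of cosines on triangle BLJ: cos(∠BLJ) = (10² + 5.18² − 10²) / (2·10·5.18) = 26.79/103.53 = 0.2588, so ∠BLJ = 75°.

Therefore, the measure of angle ∠BLJ = 75°.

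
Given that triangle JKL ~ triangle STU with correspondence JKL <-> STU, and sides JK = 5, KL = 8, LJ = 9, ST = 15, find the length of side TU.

Similar triangles have proportional sides. Setting up the proportion:
ST / JK = TU / KL
15 / 5 = TU / 8
TU = 8 * 15 / 5 = 24.

24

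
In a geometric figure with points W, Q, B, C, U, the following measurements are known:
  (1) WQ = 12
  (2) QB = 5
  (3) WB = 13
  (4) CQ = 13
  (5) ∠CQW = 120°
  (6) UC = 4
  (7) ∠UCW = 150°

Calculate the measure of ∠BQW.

Step 1: By the inverse law of cosines on triangle BQW: cos(∠BQW) = (5² + 12² − 13²) / (2·5·12) = 0/120 = 0, so ∠BQW = 90°.

Therefore, the measure of angle ∠BQW = 90°.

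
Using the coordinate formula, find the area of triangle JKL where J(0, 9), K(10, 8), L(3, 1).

Using the Shoelace formula for a triangle:
Area = (1/2)|x0(y1 - y2) + x1(y2 - y0) + x2(y0 - y1)|
Area = (1/2)|0(8 - 1) + 10(1 - 9) + 3(9 - 8)|
Area = (1/2)|0 + -80 + 3|
Area = (1/2)|-77|
Area = (1/2)(77)
Area = 77/2

77/2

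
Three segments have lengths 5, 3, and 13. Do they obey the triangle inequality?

Check the triangle inequality: 5 + 3 = 8 ≤ 13.
Since the sum of two sides does not exceed the third, no triangle can be formed.

No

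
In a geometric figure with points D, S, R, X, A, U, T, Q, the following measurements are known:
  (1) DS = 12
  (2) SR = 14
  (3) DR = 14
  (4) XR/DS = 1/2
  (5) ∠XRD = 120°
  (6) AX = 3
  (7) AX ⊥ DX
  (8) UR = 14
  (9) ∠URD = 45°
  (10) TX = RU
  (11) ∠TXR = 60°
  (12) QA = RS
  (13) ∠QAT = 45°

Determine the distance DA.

From the given relations: XR = 1/2·DS = 1/2·12 = 6.
Step 1: By the law of cosines on triangle DRX: DX² = 14² + 6² − 2·14·6·cos(120°) = 316, so DX = 2·√79.
Step 2: By the law of cosines on triangle DXA: DA² = (2·√79)² + 3² − 2·2·√79·3·cos(90°) = 325, so DA = 5·√13.

Therefore, the length of DA = 5·√13.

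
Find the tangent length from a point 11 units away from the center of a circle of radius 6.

Let T be the point of tangency. Then OT ⊥ PT (radius ⊥ tangent).
In right triangle OTP: OP² = OT² + PT²
11² = 6² + PT²
PT² = 85, PT = sqrt(85)

sqrt(85)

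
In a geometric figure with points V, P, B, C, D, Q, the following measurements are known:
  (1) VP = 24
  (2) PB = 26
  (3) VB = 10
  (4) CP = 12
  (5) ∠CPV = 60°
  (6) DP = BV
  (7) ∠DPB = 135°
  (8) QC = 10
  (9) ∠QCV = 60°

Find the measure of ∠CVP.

Step 1: By the law of cosines on triangle VPC: VC² = 24² + 12² − 2·24·12·cos(60°) = 432, so VC = 12·√3.
Step 2: By the inverse law of cosines on triangle CVP: cos(∠CVP) = ((12·√3)² + 24² − 12²) / (2·12·√3·24) = 864/997.66 = 0.866, so ∠CVP = 30°.

Therefore, the measure of angle ∠CVP = 30°.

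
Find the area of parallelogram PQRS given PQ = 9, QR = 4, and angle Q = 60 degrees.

Area = 9 * 4 * sin(60°) = 36 * sqrt(3)/2 = 18*sqrt(3)

18*sqrt(3)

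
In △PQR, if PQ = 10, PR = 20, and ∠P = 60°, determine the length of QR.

By the law of cosines: QR^2 = PQ^2 + PR^2 - 2*PQ*PR*cos(P)
QR^2 = 10^2 + 20^2 - 2*10*20*cos(60°)
QR^2 = 100 + 400 - 400*(1/2)
QR^2 = 300
QR = 10*sqrt(3)

10*sqrt(3)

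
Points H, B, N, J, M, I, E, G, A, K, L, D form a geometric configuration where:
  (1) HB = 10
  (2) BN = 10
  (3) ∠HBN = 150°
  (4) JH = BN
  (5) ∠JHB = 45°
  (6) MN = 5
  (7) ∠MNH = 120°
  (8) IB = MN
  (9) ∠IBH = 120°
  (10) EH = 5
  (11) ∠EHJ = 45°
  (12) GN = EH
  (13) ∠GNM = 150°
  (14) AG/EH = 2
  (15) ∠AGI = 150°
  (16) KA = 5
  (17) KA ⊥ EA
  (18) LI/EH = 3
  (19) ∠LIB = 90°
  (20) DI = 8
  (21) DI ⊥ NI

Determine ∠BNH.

Step 1: By the law of cosines on triangle NBH: NH² = 10² + 10² − 2·10·10·cos(150°) = 373.21, so NH ≈ 19.32.
Step 2: By the inverse law of cosines on triangle BNH: cos(∠BNH) = (10² + 19.32² − 10²) / (2·10·19.32) = 373.21/386.37 = 0.9659, so ∠BNH = 15°.

Therefore, the measure of angle ∠BNH = 15°.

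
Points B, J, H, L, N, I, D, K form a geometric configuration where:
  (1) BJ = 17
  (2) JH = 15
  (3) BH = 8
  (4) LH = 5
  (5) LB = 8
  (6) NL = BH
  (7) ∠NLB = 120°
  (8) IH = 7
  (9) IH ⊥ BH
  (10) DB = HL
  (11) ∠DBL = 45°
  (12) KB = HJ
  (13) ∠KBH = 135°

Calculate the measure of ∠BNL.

From the given relations: NL = BH = 8.
Step 1: By the law of cosines on triangle NLB: NB² = 8² + 8² − 2·8·8·cos(120°) = 192, so NB = 8·√3.
Step 2: By the inverse law of cosines on triangle BNL: cos(∠BNL) = ((8·√3)² + 8² − 8²) / (2·8·√3·8) = 192/221.7 = 0.866, so ∠BNL = 30°.

Therefore, the measure of angle ∠BNL = 30°.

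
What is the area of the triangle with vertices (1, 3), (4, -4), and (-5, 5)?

Using the Shoelace formula for a triangle:
Area = (1/2)|x0(y1 - y2) + x1(y2 - y0) + x2(y0 - y1)|
Area = (1/2)|1(-4 - 5) + 4(5 - 3) + -5(3 - -4)|
Area = (1/2)|-9 + 8 + -35|
Area = (1/2)|-36|
Area = (1/2)(36)
Area = 18

18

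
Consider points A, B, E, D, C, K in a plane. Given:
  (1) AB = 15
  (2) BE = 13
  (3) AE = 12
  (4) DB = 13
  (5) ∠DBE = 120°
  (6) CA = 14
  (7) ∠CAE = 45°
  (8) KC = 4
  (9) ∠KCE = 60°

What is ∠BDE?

Step 1: By the law of cosines on triangle DBE: DE² = 13² + 13² − 2·13·13·cos(120°) = 507, so DE = 13·√3.
Step 2: By the inverse law of cosines on triangle BDE: cos(∠BDE) = (13² + (13·√3)² − 13²) / (2·13·13·√3) = 507/585.43 = 0.866, so ∠BDE = 30°.

Therefore, the measure of angle ∠BDE = 30°.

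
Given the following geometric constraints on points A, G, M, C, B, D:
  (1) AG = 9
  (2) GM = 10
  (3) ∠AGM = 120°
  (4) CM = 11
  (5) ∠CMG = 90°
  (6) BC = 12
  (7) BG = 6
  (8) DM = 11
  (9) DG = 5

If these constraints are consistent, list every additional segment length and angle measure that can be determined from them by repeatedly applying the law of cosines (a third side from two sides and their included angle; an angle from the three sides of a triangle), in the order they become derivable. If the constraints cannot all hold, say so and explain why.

The constraints are consistent. Derivable facts, in order:
After 1 step:
- AM ≈ 16.46
- GC ≈ 14.87
- ∠DGM = 87.71°
- ∠DMG = 27.01°
- ∠GDM = 65.28°
After 2 steps:
- ∠AMG = 28.26°
- ∠BCG = 22.76°
- ∠BGC = 50.7°
- ∠CBG = 106.54°
- ∠CGM = 47.73°
- ∠GAM = 31.74°
- ∠GCM = 42.27°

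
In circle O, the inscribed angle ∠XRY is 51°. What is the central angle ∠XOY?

By the inscribed angle theorem, the central angle is twice the inscribed angle.
Central angle = 2 × 51° = 102°

102°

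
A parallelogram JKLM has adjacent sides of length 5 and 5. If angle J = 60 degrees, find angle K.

In a parallelogram, consecutive angles are supplementary (sum to 180°).
angle K = 180 - angle J
angle K = 180 - 60
angle K = 120 degrees

120 degrees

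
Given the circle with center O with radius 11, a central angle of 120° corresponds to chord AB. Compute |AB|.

Chord length = 2r sin(θ/2)
= 2 × 11 × sin(120°/2)
= 2 × 11 × sin(60°)
= 11*sqrt(3)

11*sqrt(3)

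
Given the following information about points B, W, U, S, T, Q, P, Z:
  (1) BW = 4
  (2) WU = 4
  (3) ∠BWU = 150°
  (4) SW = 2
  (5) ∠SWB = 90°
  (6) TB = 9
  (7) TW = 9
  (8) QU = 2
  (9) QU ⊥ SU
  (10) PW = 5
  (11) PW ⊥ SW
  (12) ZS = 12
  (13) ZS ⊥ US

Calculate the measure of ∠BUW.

Step 1: By the law of cosines on triangle UWB: UB² = 4² + 4² − 2·4·4·cos(150°) = 59.71, so UB ≈ 7.73.
Step 2: By the inverse law of cosines on triangle BUW: cos(∠BUW) = (7.73² + 4² − 4²) / (2·7.73·4) = 59.71/61.82 = 0.9659, so ∠BUW = 15°.

Therefore, the measure of angle ∠BUW = 15°.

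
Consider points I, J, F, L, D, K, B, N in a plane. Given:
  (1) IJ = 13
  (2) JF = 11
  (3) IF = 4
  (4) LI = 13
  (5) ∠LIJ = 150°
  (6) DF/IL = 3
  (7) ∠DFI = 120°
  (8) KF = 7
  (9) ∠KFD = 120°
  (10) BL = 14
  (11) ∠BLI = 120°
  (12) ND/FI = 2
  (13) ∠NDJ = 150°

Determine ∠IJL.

Step 1: By the law of cosines on triangle JIL: JL² = 13² + 13² − 2·13·13·cos(150°) = 630.72, so JL ≈ 25.11.
Step 2: By the inverse law of cosines on triangle IJL: cos(∠IJL) = (13² + 25.11² − 13²) / (2·13·25.11) = 630.72/652.97 = 0.9659, so ∠IJL = 15°.

Therefore, the measure of angle ∠IJL = 15°.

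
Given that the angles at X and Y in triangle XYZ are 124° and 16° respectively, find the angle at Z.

Let angle Z = x. Then 124 + 16 + x = 180.
x = 180 - 140 = 40 degrees.

40 degrees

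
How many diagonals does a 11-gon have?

The number of diagonals in an n-gon is n(n - 3)/2.
For n = 11: 11(11 - 3)/2 = 11 × 8 / 2 = 44.

44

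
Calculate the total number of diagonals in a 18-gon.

The number of diagonals in an n-gon is n(n - 3)/2.
For n = 18: 18(18 - 3)/2 = 18 × 15 / 2 = 135.

135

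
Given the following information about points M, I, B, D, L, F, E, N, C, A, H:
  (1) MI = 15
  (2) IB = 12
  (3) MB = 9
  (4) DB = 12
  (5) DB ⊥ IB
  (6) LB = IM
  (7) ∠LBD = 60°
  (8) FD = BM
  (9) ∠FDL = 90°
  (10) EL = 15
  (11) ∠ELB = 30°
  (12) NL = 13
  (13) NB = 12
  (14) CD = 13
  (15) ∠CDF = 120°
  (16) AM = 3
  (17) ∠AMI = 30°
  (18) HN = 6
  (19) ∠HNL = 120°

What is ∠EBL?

From the given relations: LB = IM = 15.
Step 1: By the law of cosines on triangle BLE: BE² = 15² + 15² − 2·15·15·cos(30°) = 60.29, so BE ≈ 7.76.
Step 2: By the inverse law of cosines on triangle EBL: cos(∠EBL) = (7.76² + 15² − 15²) / (2·7.76·15) = 60.29/232.94 = 0.2588, so ∠EBL = 75°.

Therefore, the measure of angle ∠EBL = 75°.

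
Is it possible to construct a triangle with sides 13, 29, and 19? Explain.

Sort the sides: 13, 19, 29.
It suffices to check that the sum of the two smallest exceeds the largest:
13 + 19 = 32 > 29. ✓
Yes, a valid triangle can be formed.

Yes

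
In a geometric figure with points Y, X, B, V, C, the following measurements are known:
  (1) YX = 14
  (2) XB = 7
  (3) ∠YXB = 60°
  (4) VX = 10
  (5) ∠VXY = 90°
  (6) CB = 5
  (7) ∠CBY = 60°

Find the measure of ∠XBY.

Step 1: By the law of cosines on triangle BXY: BY² = 7² + 14² − 2·7·14·cos(60°) = 147, so BY = 7·√3.
Step 2: By the inverse law of cosines on triangle XBY: cos(∠XBY) = (7² + (7·√3)² − 14²) / (2·7·7·√3) = 0/169.74 = 0, so ∠XBY = 90°.

Therefore, the measure of angle ∠XBY = 90°.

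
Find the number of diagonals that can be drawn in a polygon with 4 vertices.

Total line segments between 4 vertices = C(4,2) = 6.
Subtract the 4 sides: 6 - 4 = 2 diagonals.

2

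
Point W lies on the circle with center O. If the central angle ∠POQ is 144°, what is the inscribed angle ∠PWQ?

Inscribed angle = 144° / 2 = 72° (inscribed angle theorem).

72°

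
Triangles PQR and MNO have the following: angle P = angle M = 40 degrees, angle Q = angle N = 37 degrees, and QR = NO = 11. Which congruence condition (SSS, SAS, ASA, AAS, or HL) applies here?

The given information provides:
angle P = angle M = 40 degrees, angle Q = angle N = 37 degrees, and QR = NO = 11
This matches the AAS congruence theorem.
Two pairs of corresponding angles and a non-included side are equal (Angle-Angle-Side).

AAS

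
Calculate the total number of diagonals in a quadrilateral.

The number of diagonals in an n-gon is n(n - 3)/2.
For n = 4: 4(4 - 3)/2 = 4 × 1 / 2 = 2.

2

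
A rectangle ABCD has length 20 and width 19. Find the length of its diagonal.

Using the Pythagorean theorem:
d² = 20² + 19² = 400 + 361 = 761
d = sqrt(761)

sqrt(761)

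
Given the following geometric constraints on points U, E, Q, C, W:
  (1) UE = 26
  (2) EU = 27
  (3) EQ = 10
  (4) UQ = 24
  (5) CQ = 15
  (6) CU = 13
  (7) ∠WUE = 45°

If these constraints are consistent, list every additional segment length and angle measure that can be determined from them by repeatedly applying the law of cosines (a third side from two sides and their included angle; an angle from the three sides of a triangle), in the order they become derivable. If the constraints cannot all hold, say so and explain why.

These constraints are not satisfiable: (1) UE = 26 and (2) EU = 27 assign two different lengths to the same segment. No planar figure meets all of them, so nothing further can be derived.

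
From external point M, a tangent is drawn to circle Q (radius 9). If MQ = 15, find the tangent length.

tangent = √(d² - r²) = √(15² - 9²) = √(225 - 81) = √144 = 12

12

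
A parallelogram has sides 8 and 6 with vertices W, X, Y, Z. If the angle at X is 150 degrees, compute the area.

The area of a parallelogram equals the product of two adjacent sides times the sine of the included angle.
This is because the height equals 6 * sin(150°) = 3.
Area = 8 * 3 = 24

24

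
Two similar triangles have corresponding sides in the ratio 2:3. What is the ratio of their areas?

The ratio of areas of similar triangles equals the square of the side ratio.
Side ratio = 2:3
Area ratio = (2/3)^2 = 4/9 = 4:9

4:9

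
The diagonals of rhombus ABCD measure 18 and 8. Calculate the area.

Area of a rhombus = (d1 * d2) / 2
Area = (18 * 8) / 2
Area = 144 / 2
Area = 72

72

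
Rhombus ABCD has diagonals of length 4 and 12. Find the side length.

In a rhombus, the diagonals bisect each other perpendicularly, creating four congruent right triangles.
Each triangle has legs 2 (half of 4) and 6 (half of 12).
The hypotenuse of each right triangle is a side of the rhombus:
side = sqrt(2^2 + 6^2) = sqrt(40) = 2*sqrt(10)

2*sqrt(10)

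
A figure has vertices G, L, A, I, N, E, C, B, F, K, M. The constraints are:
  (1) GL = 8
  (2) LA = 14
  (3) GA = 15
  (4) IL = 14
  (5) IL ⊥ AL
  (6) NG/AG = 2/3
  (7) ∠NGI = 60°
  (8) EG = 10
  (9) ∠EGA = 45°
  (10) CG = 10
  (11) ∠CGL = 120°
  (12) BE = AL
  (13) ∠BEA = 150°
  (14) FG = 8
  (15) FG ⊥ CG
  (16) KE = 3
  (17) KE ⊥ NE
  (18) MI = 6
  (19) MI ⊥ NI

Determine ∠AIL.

Step 1: By the law of cosines on triangle ILA: IA² = 14² + 14² − 2·14·14·cos(90°) = 392, so IA = 14·√2.
Step 2: By the inverse law of cosines on triangle AIL: cos(∠AIL) = ((14·√2)² + 14² − 14²) / (2·14·√2·14) = 392/554.37 = 0.7071, so ∠AIL = 45°.

Therefore, the measure of angle ∠AIL = 45°.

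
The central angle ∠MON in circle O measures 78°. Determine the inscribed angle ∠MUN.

Inscribed angle = 78° / 2 = 39° (inscribed angle theorem).

39°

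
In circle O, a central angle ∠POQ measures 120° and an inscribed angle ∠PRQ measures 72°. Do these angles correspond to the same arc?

By the inscribed angle theorem, the inscribed angle for a central angle of 120° should be 120° / 2 = 60°.
The given inscribed angle is 72°, which does not equal 60°.
Therefore, no, they do not correspond to the same arc.

No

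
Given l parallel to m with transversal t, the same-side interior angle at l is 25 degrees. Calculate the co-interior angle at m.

Co-interior angles sum to 180: 180 - 25 = 155 degrees.

155 degrees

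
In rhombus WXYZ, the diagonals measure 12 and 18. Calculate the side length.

In a rhombus, the diagonals bisect each other perpendicularly, creating four congruent right triangles.
Each triangle has legs 6 (half of 12) and 9 (half of 18).
The hypotenuse of each right triangle is a side of the rhombus:
side = sqrt(6^2 + 9^2) = sqrt(117) = 3*sqrt(13)

3*sqrt(13)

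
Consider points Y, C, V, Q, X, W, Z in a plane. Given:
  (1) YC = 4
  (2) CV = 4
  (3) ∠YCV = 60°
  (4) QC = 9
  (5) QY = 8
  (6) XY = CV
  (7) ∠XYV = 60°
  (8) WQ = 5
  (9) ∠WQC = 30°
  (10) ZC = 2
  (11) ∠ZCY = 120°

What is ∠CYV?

Step 1: By the law of cosines on triangle YCV: YV² = 4² + 4² − 2·4·4·cos(60°) = 16, so YV = 4.
Step 2: By the inverse law of cosines on triangle CYV: cos(∠CYV) = (4² + 4² − 4²) / (2·4·4) = 16/32 = 0.5, so ∠CYV = 60°.

Therefore, the measure of angle ∠CYV = 60°.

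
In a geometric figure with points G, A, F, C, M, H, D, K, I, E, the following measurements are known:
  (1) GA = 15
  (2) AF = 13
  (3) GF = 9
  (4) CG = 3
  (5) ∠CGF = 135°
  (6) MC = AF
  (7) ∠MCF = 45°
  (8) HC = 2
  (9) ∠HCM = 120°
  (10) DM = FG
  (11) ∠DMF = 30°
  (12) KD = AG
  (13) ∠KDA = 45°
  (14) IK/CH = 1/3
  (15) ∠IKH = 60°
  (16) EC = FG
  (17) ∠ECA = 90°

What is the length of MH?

From the given relations: MC = AF = 13.
Step 1: By the law of cosines on triangle MCH: MH² = 13² + 2² − 2·13·2·cos(120°) = 199, so MH = √199.

Therefore, the length of MH = √199.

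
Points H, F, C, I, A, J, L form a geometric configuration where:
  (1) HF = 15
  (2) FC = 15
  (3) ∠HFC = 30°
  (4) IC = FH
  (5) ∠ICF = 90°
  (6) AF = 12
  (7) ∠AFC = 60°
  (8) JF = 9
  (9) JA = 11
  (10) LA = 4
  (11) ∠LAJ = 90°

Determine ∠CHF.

Step 1: By the law of cosines on triangle HFC: HC² = 15² + 15² − 2·15·15·cos(30°) = 60.29, so HC ≈ 7.76.
Step 2: By the inverse law of cosines on triangle CHF: cos(∠CHF) = (7.76² + 15² − 15²) / (2·7.76·15) = 60.29/232.94 = 0.2588, so ∠CHF = 75°.

Therefore, the measure of angle ∠CHF = 75°.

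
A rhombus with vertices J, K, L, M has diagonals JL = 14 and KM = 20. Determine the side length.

Half-diagonals are 7 and 10. side = sqrt(7^2 + 10^2) = sqrt(149)

sqrt(149)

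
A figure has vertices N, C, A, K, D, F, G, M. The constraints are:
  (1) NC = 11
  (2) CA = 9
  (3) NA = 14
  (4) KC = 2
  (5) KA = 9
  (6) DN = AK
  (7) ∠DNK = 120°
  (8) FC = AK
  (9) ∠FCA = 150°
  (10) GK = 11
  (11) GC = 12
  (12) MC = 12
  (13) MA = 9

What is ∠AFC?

From the given relations: FC = AK = 9.
Step 1: By the law of cosines on triangle FCA: FA² = 9² + 9² − 2·9·9·cos(150°) = 302.3, so FA ≈ 17.39.
Step 2: By the inverse law of cosines on triangle AFC: cos(∠AFC) = (17.39² + 9² − 9²) / (2·17.39·9) = 302.3/312.96 = 0.9659, so ∠AFC = 15°.

Therefore, the measure of angle ∠AFC = 15°.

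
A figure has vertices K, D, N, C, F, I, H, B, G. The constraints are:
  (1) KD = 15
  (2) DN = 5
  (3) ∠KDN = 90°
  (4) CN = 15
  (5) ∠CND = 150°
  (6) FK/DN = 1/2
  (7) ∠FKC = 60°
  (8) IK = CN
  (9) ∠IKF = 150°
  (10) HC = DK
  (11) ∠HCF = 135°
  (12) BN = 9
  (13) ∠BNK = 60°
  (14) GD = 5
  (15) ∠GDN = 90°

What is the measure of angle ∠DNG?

Step 1: By the law of cosines on triangle NDG: NG² = 5² + 5² − 2·5·5·cos(90°) = 50, so NG = 5·√2.
Step 2: By the inverse law of cosines on triangle DNG: cos(∠DNG) = (5² + (5·√2)² − 5²) / (2·5·5·√2) = 50/70.71 = 0.7071, so ∠DNG = 45°.

Therefore, the measure of angle ∠DNG = 45°.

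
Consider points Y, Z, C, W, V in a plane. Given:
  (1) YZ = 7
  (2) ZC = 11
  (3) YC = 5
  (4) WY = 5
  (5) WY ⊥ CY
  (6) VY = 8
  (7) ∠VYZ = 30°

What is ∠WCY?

Step 1: By the law of cosines on triangle CYW: CW² = 5² + 5² − 2·5·5·cos(90°) = 50, so CW = 5·√2.
Step 2: By the inverse law of cosines on triangle WCY: cos(∠WCY) = ((5·√2)² + 5² − 5²) / (2·5·√2·5) = 50/70.71 = 0.7071, so ∠WCY = 45°.

Therefore, the measure of angle ∠WCY = 45°.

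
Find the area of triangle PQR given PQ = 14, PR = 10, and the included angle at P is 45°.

When two sides and the included angle are known, the area formula is (1/2)ab sin(C).
The height from one side to the opposite vertex is 10 sin(45°) = 5*sqrt(2).
Area = (1/2) * 14 * 5*sqrt(2) = 35*sqrt(2).

35*sqrt(2)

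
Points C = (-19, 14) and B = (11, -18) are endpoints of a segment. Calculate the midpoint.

The midpoint is the average of the coordinates:
x: (-19 + 11)/2 = -4
y: (14 + -18)/2 = -2
Midpoint = (-4, -2)

(-4, -2)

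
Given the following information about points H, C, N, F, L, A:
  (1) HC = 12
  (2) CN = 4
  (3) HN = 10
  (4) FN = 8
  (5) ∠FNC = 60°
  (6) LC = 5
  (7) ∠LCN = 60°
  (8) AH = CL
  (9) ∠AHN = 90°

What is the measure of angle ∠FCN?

Step 1: By the law of cosines on triangle CNF: CF² = 4² + 8² − 2·4·8·cos(60°) = 48, so CF = 4·√3.
Step 2: By the inverse law of cosines on triangle FCN: cos(∠FCN) = ((4·√3)² + 4² − 8²) / (2·4·√3·4) = 0/55.43 = 0, so ∠FCN = 90°.

Therefore, the measure of angle ∠FCN = 90°.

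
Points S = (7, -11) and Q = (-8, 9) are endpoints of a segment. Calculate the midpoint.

The midpoint is the point halfway along the segment.
Move half the horizontal distance: 7 + (-8 - 7)/2 = 7 + -15/2 = -1/2
Move half the vertical distance: -11 + (9 - -11)/2 = -11 + 20/2 = -1
Midpoint = (-1/2, -1)

(-1/2, -1)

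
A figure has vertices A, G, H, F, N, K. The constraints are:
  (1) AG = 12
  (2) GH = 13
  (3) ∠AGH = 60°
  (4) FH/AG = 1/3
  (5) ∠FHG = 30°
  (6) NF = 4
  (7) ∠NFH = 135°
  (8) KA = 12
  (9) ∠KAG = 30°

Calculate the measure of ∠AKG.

Step 1: By the law of cosines on triangle KAG: KG² = 12² + 12² − 2·12·12·cos(30°) = 38.58, so KG ≈ 6.21.
Step 2: By the inverse law of cosines on triangle AKG: cos(∠AKG) = (12² + 6.21² − 12²) / (2·12·6.21) = 38.58/149.08 = 0.2588, so ∠AKG = 75°.

Therefore, the measure of angle ∠AKG = 75°.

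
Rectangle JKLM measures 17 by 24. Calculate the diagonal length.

d = sqrt(17^2 + 24^2) = sqrt(865)

sqrt(865)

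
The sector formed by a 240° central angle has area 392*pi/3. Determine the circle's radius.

Sector area A = πr² × θ/360, so r² = 360A / (πθ).
r² = 360 × 392*pi/3 / (π × 240)
r² = 196
r = 14

14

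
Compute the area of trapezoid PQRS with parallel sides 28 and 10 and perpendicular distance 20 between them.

A trapezoid's area equals the midsegment times the height.
The midsegment is (28 + 10) / 2 = 19.
Area = 19 * 20 = 380.

380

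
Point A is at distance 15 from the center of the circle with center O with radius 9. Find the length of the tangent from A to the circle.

Let T be the point of tangency. Then OT ⊥ AT (radius ⊥ tangent).
In right triangle OTA: OA² = OT² + AT²
15² = 9² + AT²
AT² = 144, AT = 12

12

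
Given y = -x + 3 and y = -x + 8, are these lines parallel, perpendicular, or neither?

Slope of line 1: m1 = -1
Slope of line 2: m2 = -1
Two lines are parallel if and only if they have equal slopes (or both are vertical).
Here m1 = m2 = -1, confirming the lines are parallel.

Parallel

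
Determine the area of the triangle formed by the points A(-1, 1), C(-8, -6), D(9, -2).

Using the Shoelace formula for a triangle:
Area = (1/2)|x0(y1 - y2) + x1(y2 - y0) + x2(y0 - y1)|
Area = (1/2)|-1(-6 - -2) + -8(-2 - 1) + 9(1 - -6)|
Area = (1/2)|4 + 24 + 63|
Area = (1/2)|91|
Area = (1/2)(91)
Area = 91/2

91/2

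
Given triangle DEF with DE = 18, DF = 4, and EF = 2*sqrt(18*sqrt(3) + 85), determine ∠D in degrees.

When all three sides of a triangle are known, the law of cosines can be rearranged to find any angle.
cos(C) = (a² + b² - c²) / (2ab) gives cos(D) = -sqrt(3)/2.
Taking the inverse cosine: D = 150°.

150°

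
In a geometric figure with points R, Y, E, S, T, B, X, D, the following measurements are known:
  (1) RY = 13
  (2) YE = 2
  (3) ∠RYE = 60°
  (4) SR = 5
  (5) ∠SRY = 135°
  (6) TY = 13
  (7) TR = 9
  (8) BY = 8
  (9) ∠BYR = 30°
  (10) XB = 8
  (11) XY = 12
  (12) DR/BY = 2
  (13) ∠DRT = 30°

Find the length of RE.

Step 1: By the law of cosines on triangle RYE: RE² = 13² + 2² − 2·13·2·cos(60°) = 147, so RE = 7·√3.

Therefore, the length of RE = 7·√3.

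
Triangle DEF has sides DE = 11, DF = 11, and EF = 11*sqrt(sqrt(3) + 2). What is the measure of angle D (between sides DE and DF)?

cos(D) = (11² + 11² - (11*sqrt(sqrt(3) + 2))²) / (2 × 11 × 11) = -sqrt(3)/2, so D = arccos(-sqrt(3)/2) = 150°.

150°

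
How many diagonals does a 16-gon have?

Total line segments between 16 vertices = C(16,2) = 120.
Subtract the 16 sides: 120 - 16 = 104 diagonals.

104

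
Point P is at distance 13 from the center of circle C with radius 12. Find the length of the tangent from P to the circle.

tangent = √(d² - r²) = √(13² - 12²) = √(169 - 144) = √25 = 5

5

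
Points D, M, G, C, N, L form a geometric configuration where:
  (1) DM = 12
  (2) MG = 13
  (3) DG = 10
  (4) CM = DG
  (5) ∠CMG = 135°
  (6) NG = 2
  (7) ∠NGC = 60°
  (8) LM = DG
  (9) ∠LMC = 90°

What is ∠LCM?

From the given relations: CM = DG = 10; LM = DG = 10.
Step 1: By the law of cosines on triangle CML: CL² = 10² + 10² − 2·10·10·cos(90°) = 200, so CL = 10·√2.
Step 2: By the inverse law of cosines on triangle LCM: cos(∠LCM) = ((10·√2)² + 10² − 10²) / (2·10·√2·10) = 200/282.84 = 0.7071, so ∠LCM = 45°.

Therefore, the measure of angle ∠LCM = 45°.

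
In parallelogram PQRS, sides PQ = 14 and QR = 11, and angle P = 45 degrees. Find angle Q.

Opposite sides of a parallelogram are parallel, so consecutive angles form co-interior angles on a transversal.
Co-interior angles sum to 180°, giving angle Q = 180 - 45 = 135 degrees.

135 degrees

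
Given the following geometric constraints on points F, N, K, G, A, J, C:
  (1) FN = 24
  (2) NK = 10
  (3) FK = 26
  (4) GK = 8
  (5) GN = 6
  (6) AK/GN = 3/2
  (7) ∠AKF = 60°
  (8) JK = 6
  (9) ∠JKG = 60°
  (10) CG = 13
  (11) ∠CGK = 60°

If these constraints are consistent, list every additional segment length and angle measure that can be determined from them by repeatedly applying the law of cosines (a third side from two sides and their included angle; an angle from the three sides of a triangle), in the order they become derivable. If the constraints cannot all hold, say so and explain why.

The constraints are consistent. Derivable facts, in order:
After 1 step:
- FA ≈ 22.87
- GJ = 2·√13
- KC = √129
- ∠FKN = 67.38°
- ∠FNK = 90°
- ∠GKN = 36.87°
- ∠GNK = 53.13°
- ∠KFN = 22.62°
- ∠KGN = 90°
After 2 steps:
- ∠AFK = 19.93°
- ∠CKG = 82.41°
- ∠FAK = 100.07°
- ∠GCK = 37.59°
- ∠GJK = 73.9°
- ∠JGK = 46.1°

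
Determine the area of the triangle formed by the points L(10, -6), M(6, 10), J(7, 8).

The Shoelace formula computes the area from vertex coordinates by summing cross products.
For vertices (10,-6), (6,10), (7,8):
Signed sum = 10*10 - 6*-6 + 6*8 - 7*10 + 7*-6 - 10*8
= 136 + -22 + -122 = -8
Area = (1/2)|-8| = 4.

4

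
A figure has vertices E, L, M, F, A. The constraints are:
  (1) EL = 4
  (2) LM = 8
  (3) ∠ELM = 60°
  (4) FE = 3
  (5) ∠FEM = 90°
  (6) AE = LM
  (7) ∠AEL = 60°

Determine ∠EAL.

From the given relations: AE = LM = 8.
Step 1: By the law of cosines on triangle AEL: AL² = 8² + 4² − 2·8·4·cos(60°) = 48, so AL = 4·√3.
Step 2: By the inverse law of cosines on triangle EAL: cos(∠EAL) = (8² + (4·√3)² − 4²) / (2·8·4·√3) = 96/110.85 = 0.866, so ∠EAL = 30°.

Therefore, the measure of angle ∠EAL = 30°.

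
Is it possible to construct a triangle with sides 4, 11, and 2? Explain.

No.
The triangle inequality is violated: 4 + 2 = 6 ≤ 11.
These lengths cannot form a triangle.

No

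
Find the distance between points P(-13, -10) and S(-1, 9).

d = sqrt((12)^2 + (19)^2) = sqrt(505)

sqrt(505)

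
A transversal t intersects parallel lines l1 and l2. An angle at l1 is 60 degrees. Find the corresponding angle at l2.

Corresponding angles formed by parallel lines and a transversal are equal.
The given angle is 60 degrees.
The corresponding angle = 60 degrees.

60 degrees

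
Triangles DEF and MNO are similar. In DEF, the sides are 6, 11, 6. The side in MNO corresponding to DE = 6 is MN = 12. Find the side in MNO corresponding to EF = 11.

Similar triangles have proportional sides. Setting up the proportion:
MN / DE = NO / EF
12 / 6 = NO / 11
NO = 11 * 12 / 6 = 22.

22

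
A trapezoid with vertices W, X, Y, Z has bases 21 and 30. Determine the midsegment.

The midsegment (median) of a trapezoid connects the midpoints of the non-parallel sides.
Its length is the average of the two bases: (21 + 30) / 2 = 51/2.

51/2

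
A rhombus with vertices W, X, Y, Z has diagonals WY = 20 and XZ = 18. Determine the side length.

The diagonals of a rhombus bisect each other at right angles.
Half-diagonals: 20/2 = 10 and 18/2 = 9
side = sqrt(10^2 + 9^2)
side = sqrt(100 + 81)
side = sqrt(181)

sqrt(181)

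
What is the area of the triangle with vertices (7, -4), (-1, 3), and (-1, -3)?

The Shoelace formula computes the area from vertex coordinates by summing cross products.
For vertices (7,-4), (-1,3), (-1,-3):
Signed sum = 7*3 - -1*-4 + -1*-3 - -1*3 + -1*-4 - 7*-3
= 17 + 6 + 25 = 48
Area = (1/2)|48| = 24.

24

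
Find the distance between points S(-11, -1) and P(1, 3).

The horizontal distance is |1 - -11| = 12 and the vertical distance is |3 - -1| = 4.
By the Pythagorean theorem, d = sqrt(12^2 + 4^2) = sqrt(160) = 4*sqrt(10).

4*sqrt(10)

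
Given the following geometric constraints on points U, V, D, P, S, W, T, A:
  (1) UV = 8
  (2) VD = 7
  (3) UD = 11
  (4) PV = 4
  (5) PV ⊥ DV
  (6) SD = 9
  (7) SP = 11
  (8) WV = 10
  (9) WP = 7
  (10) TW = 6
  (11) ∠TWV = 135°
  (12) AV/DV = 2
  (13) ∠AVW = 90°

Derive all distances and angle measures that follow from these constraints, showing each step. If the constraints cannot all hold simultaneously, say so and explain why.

The constraints are consistent.

From the given relations:
  AV = 2·DV = 2·7 = 14

Step 1: From VW = 10, WT = 6, and ∠VWT = 135°, by the law of cosines:
  VT² = VW² + WT² - 2·VW·WT·cos(135°) = 100 + 36 + 84.85 = 220.9
  VT ≈ 14.86

Step 2: From DV = 7, VP = 4, and ∠DVP = 90°, by the law of cosines:
  DP² = DV² + VP² - 2·DV·VP·cos(90°) = 49 + 16 - 0 = 65
  DP = √65

Step 3: From WV = 10, VA = 14, and ∠WVA = 90°, by the law of cosines:
  WA² = WV² + VA² - 2·WV·VA·cos(90°) = 100 + 196 - 0 = 296
  WA = 2·√74

Step 4: From UD = 11, UV = 8, DV = 7, by the inverse law of cosines:
  cos(∠DUV) = (UD² + UV² - DV²) / (2·UD·UV)
  ∠DUV = 39.4°

Step 5: From VD = 7, VU = 8, DU = 11, by the inverse law of cosines:
  cos(∠DVU) = (VD² + VU² - DU²) / (2·VD·VU)
  ∠DVU = 94.1°

Step 6: From VP = 4, VW = 10, PW = 7, by the inverse law of cosines:
  cos(∠PVW) = (VP² + VW² - PW²) / (2·VP·VW)
  ∠PVW = 33.12°

Step 7: From DU = 11, DV = 7, UV = 8, by the inverse law of cosines:
  cos(∠UDV) = (DU² + DV² - UV²) / (2·DU·DV)
  ∠UDV = 46.5°

Step 8: From PV = 4, PW = 7, VW = 10, by the inverse law of cosines:
  cos(∠VPW) = (PV² + PW² - VW²) / (2·PV·PW)
  ∠VPW = 128.68°

Step 9: From WP = 7, WV = 10, PV = 4, by the inverse law of cosines:
  cos(∠PWV) = (WP² + WV² - PV²) / (2·WP·WV)
  ∠PWV = 18.19°

Step 10: From VT = 14.86, VW = 10, TW = 6, by the inverse law of cosines:
  cos(∠TVW) = (VT² + VW² - TW²) / (2·VT·VW)
  ∠TVW = 16.59°

Step 11: From DP = √65, DS = 9, PS = 11, by the inverse law of cosines:
  cos(∠PDS) = (DP² + DS² - PS²) / (2·DP·DS)
  ∠PDS = 80.08°

Step 12: From DP = √65, DV = 7, PV = 4, by the inverse law of cosines:
  cos(∠PDV) = (DP² + DV² - PV²) / (2·DP·DV)
  ∠PDV = 29.74°

Step 13: From PD = √65, PS = 11, DS = 9, by the inverse law of cosines:
  cos(∠DPS) = (PD² + PS² - DS²) / (2·PD·PS)
  ∠DPS = 53.7°

Step 14: From PD = √65, PV = 4, DV = 7, by the inverse law of cosines:
  cos(∠DPV) = (PD² + PV² - DV²) / (2·PD·PV)
  ∠DPV = 60.26°

Step 15: From SD = 9, SP = 11, DP = √65, by the inverse law of cosines:
  cos(∠DSP) = (SD² + SP² - DP²) / (2·SD·SP)
  ∠DSP = 46.22°

Step 16: From WA = 2·√74, WV = 10, AV = 14, by the inverse law of cosines:
  cos(∠AWV) = (WA² + WV² - AV²) / (2·WA·WV)
  ∠AWV = 54.46°

Step 17: From TV = 14.86, TW = 6, VW = 10, by the inverse law of cosines:
  cos(∠VTW) = (TV² + TW² - VW²) / (2·TV·TW)
  ∠VTW = 28.41°

Step 18: From AV = 14, AW = 2·√74, VW = 10, by the inverse law of cosines:
  cos(∠VAW) = (AV² + AW² - VW²) / (2·AV·AW)
  ∠VAW = 35.54°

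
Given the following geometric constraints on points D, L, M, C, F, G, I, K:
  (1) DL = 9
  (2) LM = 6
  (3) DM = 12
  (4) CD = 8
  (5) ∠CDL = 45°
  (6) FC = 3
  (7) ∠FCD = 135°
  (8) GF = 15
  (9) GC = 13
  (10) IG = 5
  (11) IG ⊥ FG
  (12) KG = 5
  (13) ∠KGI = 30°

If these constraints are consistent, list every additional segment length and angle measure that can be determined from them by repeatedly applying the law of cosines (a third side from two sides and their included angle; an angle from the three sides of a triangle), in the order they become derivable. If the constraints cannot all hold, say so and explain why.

The constraints are consistent. Derivable facts, in order:
After 1 step:
- DF ≈ 10.34
- FI = 5·√10
- IK ≈ 2.59
- LC ≈ 6.57
- ∠CFG = 43.76°
- ∠CGF = 9.18°
- ∠DLM = 104.48°
- ∠DML = 46.57°
- ∠FCG = 127.05°
- ∠LDM = 28.96°
After 2 steps:
- ∠CDF = 11.84°
- ∠CFD = 33.16°
- ∠CLD = 59.42°
- ∠DCL = 75.58°
- ∠FIG = 71.57°
- ∠GFI = 18.43°
- ∠GIK = 75°
- ∠GKI = 75°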